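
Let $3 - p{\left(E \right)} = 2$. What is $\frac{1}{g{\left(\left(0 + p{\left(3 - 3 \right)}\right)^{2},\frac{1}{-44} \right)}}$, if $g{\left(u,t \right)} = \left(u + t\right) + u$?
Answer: $\frac{44}{87} \approx 0.50575$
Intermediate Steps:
$p{\left(E \right)} = 1$ ($p{\left(E \right)} = 3 - 2 = 1$)
$g{\left(u,t \right)} = t + 2 u$ ($g{\left(u,t \right)} = \left(t + u\right) + u = t + 2 u$)
$\frac{1}{g{\left(\left(0 + p{\left(3 - 3 \right)}\right)^{2},\frac{1}{-44} \right)}} = \frac{1}{\frac{1}{-44} + 2 \left(0 + 1\right)^{2}} = \frac{1}{- \frac{1}{44} + 2 \cdot 1^{2}} = \frac{1}{- \frac{1}{44} + 2 \cdot 1} = \frac{1}{- \frac{1}{44} + 2} = \frac{1}{\frac{87}{44}} = \frac{44}{87}$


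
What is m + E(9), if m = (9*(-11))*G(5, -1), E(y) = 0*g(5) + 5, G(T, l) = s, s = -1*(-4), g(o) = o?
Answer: -391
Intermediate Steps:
s = 4
G(T, l) = 4
E(y) = 5 (E(y) = 0*5 + 5 = 0 + 5 = 5)
m = -396 (m = (9*(-11))*4 = -99*4 = -396)
m + E(9) = -396 + 5 = -391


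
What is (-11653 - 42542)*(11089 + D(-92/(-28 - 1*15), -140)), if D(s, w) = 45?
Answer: -603407130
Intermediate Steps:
(-11653 - 42542)*(11089 + D(-92/(-28 - 1*15), -140)) = (-11653 - 42542)*(11089 + 45) = -54195*11134 = -603407130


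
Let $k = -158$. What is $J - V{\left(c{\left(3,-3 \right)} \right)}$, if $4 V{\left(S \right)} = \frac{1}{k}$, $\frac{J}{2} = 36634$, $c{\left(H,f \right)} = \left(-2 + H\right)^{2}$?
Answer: $\frac{46305377}{632} \approx 73268.0$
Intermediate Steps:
$J = 73268$ ($J = 2 \cdot 36634 = 73268$)
$V{\left(S \right)} = - \frac{1}{632}$ ($V{\left(S \right)} = \frac{1}{4 \left(-158\right)} = \frac{1}{4} \left(- \frac{1}{158}\right) = - \frac{1}{632}$)
$J - V{\left(c{\left(3,-3 \right)} \right)} = 73268 - - \frac{1}{632} = 73268 + \frac{1}{632} = \frac{46305377}{632}$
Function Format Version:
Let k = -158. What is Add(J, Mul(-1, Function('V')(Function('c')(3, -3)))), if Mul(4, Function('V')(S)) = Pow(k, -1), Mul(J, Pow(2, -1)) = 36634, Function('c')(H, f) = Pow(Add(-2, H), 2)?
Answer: Rational(46305377, 632) ≈ 73268.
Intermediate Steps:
J = 73268 (J = Mul(2, 36634) = 73268)
Function('V')(S) = Rational(-1, 632) (Function('V')(S) = Mul(Rational(1, 4), Pow(-158, -1)) = Mul(Rational(1, 4), Rational(-1, 158)) = Rational(-1, 632))
Add(J, Mul(-1, Function('V')(Function('c')(3, -3)))) = Add(73268, Mul(-1, Rational(-1, 632))) = Add(73268, Rational(1, 632)) = Rational(46305377, 632)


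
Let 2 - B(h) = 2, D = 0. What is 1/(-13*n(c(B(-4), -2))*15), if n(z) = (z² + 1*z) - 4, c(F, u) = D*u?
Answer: 1/780 ≈ 0.0012821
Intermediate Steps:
B(h) = 0 (B(h) = 2 - 1*2 = 2 - 2 = 0)
c(F, u) = 0 (c(F, u) = 0*u = 0)
n(z) = -4 + z + z² (n(z) = (z² + z) - 4 = (z + z²) - 4 = -4 + z + z²)
1/(-13*n(c(B(-4), -2))*15) = 1/(-13*(-4 + 0 + 0²)*15) = 1/(-13*(-4 + 0 + 0)*15) = 1/(-13*(-4)*15) = 1/(52*15) = 1/780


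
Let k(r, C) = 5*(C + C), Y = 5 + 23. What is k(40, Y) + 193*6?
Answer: 1438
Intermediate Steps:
Y = 28
k(r, C) = 10*C (k(r, C) = 5*(2*C) = 10*C)
k(40, Y) + 193*6 = 10*28 + 193*6 = 280 + 1158 = 1438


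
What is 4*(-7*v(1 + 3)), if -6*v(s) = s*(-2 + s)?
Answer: 112/3 ≈ 37.333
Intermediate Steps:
v(s) = -s*(-2 + s)/6
4*(-7*v(1 + 3)) = 4*(-7*(1 + 3)*(2 - (1 + 3))/6) = 4*(-7*4*(2 - 1*4)/6) = 4*(-7*4*(2 - 4)/6) = 4*(-7*4*(-2)/6) = 4*(-7*(-4/3)) = 4*(28/3) = 112/3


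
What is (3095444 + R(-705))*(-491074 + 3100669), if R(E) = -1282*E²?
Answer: -1654719674964570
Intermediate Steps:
(3095444 + R(-705))*(-491074 + 3100669) = (3095444 - 1282*(-705)²)*(-491074 + 3100669) = (3095444 - 1282*497025)*2609595 = (3095444 - 637186050)*2609595 = -634090606*2609595 = -1654719674964570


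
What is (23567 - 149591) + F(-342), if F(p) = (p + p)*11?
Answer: -133548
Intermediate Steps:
F(p) = 22*p (F(p) = (2*p)*11 = 22*p)
(23567 - 149591) + F(-342) = (23567 - 149591) + 22*(-342) = -126024 - 7524 = -133548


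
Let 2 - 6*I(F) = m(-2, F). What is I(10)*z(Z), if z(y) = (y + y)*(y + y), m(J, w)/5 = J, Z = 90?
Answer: 64800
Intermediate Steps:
m(J, w) = 5*J
I(F) = 2 (I(F) = ⅓ - 5*(-2)/6 = ⅓ - ⅙*(-10) = ⅓ + 5/3 = 2)
z(y) = 4*y² (z(y) = (2*y)*(2*y) = 4*y²)
I(10)*z(Z) = 2*(4*90²) = 2*(4*8100) = 2*32400 = 64800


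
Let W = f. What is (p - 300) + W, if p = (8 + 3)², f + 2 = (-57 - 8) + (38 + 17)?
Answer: -191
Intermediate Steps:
f = -12 (f = -2 + ((-57 - 8) + (38 + 17)) = -2 + (-65 + 55) = -2 - 10 = -12)
W = -12
p = 121 (p = 11² = 121)
(p - 300) + W = (121 - 300) - 12 = -179 - 12 = -191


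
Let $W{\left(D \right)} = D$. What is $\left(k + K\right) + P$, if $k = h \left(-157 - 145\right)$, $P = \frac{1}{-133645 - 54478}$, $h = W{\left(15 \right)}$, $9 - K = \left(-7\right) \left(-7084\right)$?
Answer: $- \frac{10179147408}{188123} \approx -54109.0$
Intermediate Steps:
$K = -49579$ ($K = 9 - \left(-7\right) \left(-7084\right) = 9 - 49588 = -49579$)
$h = 15$
$P = - \frac{1}{188123}$ ($P = \frac{1}{-188123} = - \frac{1}{188123} \approx -5.3157 \cdot 10^{-6}$)
$k = -4530$ ($k = 15 \left(-157 - 145\right) = 15 \left(-302\right) = -4530$)
$\left(k + K\right) + P = \left(-4530 - 49579\right) - \frac{1}{188123} = -54109 - \frac{1}{188123} = - \frac{10179147408}{188123}$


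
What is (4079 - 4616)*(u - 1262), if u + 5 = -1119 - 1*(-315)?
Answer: 1112127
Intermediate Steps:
u = -809 (u = -5 + (-1119 - 1*(-315)) = -5 + (-1119 + 315) = -5 - 804 = -809)
(4079 - 4616)*(u - 1262) = (4079 - 4616)*(-809 - 1262) = -537*(-2071) = 1112127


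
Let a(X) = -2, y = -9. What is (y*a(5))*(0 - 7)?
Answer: -126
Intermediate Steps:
(y*a(5))*(0 - 7) = (-9*(-2))*(0 - 7) = 18*(-7) = -126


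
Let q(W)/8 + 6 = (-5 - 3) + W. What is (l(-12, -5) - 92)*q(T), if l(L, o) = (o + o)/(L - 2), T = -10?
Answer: 122688/7 ≈ 17527.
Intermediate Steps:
l(L, o) = 2*o/(-2 + L) (l(L, o) = (2*o)/(-2 + L) = 2*o/(-2 + L))
q(W) = -112 + 8*W (q(W) = -48 + 8*((-5 - 3) + W) = -48 + 8*(-8 + W) = -48 + (-64 + 8*W) = -112 + 8*W)
(l(-12, -5) - 92)*q(T) = (2*(-5)/(-2 - 12) - 92)*(-112 + 8*(-10)) = (2*(-5)/(-14) - 92)*(-112 - 80) = (2*(-5)*(-1/14) - 92)*(-192) = (5/7 - 92)*(-192) = -639/7*(-192) = 122688/7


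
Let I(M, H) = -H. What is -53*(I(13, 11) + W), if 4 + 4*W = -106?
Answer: 4081/2 ≈ 2040.5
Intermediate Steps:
W = -55/2 (W = -1 + (1/4)*(-106) = -1 - 53/2 = -55/2 ≈ -27.500)
-53*(I(13, 11) + W) = -53*(-1*11 - 55/2) = -53*(-11 - 55/2) = -53*(-77/2) = 4081/2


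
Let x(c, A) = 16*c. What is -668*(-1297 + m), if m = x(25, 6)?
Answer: 599196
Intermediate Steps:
m = 400 (m = 16*25 = 400)
-668*(-1297 + m) = -668*(-1297 + 400) = -668*(-897) = 599196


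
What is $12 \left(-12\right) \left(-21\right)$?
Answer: $3024$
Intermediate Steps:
$12 \left(-12\right) \left(-21\right) = \left(-144\right) \left(-21\right) = 3024$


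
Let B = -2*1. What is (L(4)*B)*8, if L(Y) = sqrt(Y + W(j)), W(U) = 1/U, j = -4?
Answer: -8*sqrt(15) ≈ -30.984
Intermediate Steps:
B = -2
L(Y) = sqrt(-1/4 + Y) (L(Y) = sqrt(Y + 1/(-4)) = sqrt(Y - 1/4) = sqrt(-1/4 + Y))
(L(4)*B)*8 = ((sqrt(-1 + 4*4)/2)*(-2))*8 = ((sqrt(-1 + 16)/2)*(-2))*8 = ((sqrt(15)/2)*(-2))*8 = -sqrt(15)*8 = -8*sqrt(15)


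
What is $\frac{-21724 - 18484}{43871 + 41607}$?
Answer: $- \frac{20104}{42739} \approx -0.47039$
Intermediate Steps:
$\frac{-21724 - 18484}{43871 + 41607} = - \frac{40208}{85478} = \left(-40208\right) \frac{1}{85478} = - \frac{20104}{42739}$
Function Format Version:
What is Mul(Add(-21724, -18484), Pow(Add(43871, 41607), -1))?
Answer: Rational(-20104, 42739) ≈ -0.47039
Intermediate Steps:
Mul(Add(-21724, -18484), Pow(Add(43871, 41607), -1)) = Mul(-40208, Pow(85478, -1)) = Mul(-40208, Rational(1, 85478)) = Rational(-20104, 42739)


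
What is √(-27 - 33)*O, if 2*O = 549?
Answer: 549*I*√15 ≈ 2126.3*I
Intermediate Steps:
O = 549/2 (O = (½)*549 = 549/2 ≈ 274.50)
√(-27 - 33)*O = √(-27 - 33)*(549/2) = √(-60)*(549/2) = (2*I*√15)*(549/2) = 549*I*√15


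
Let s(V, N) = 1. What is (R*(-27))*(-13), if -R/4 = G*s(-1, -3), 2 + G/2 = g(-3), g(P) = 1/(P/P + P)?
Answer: 7020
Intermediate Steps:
g(P) = 1/(1 + P)
G = -5 (G = -4 + 2/(1 - 3) = -4 + 2/(-2) = -4 + 2*(-½) = -4 - 1 = -5)
R = 20 (R = -(-20) = -4*(-5) = 20)
(R*(-27))*(-13) = (20*(-27))*(-13) = -540*(-13) = 7020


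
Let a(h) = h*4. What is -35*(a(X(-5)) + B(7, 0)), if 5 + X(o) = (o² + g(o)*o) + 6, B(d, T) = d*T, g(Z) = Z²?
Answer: 13860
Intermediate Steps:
B(d, T) = T*d
X(o) = 1 + o² + o³ (X(o) = -5 + ((o² + o²*o) + 6) = -5 + ((o² + o³) + 6) = -5 + (6 + o² + o³) = 1 + o² + o³)
a(h) = 4*h
-35*(a(X(-5)) + B(7, 0)) = -35*(4*(1 + (-5)² + (-5)³) + 0*7) = -35*(4*(1 + 25 - 125) + 0) = -35*(4*(-99) + 0) = -35*(-396 + 0) = -35*(-396) = 13860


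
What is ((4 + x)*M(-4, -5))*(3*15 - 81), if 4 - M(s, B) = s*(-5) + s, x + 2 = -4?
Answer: -864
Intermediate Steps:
x = -6 (x = -2 - 4 = -6)
M(s, B) = 4 + 4*s (M(s, B) = 4 - (s*(-5) + s) = 4 - (-5*s + s) = 4 - (-4)*s = 4 + 4*s)
((4 + x)*M(-4, -5))*(3*15 - 81) = ((4 - 6)*(4 + 4*(-4)))*(3*15 - 81) = (-2*(4 - 16))*(45 - 81) = -2*(-12)*(-36) = 24*(-36) = -864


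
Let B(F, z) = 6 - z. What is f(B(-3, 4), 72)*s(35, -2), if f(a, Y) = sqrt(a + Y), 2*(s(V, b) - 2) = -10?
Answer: -3*sqrt(74) ≈ -25.807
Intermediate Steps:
s(V, b) = -3 (s(V, b) = 2 + (1/2)*(-10) = 2 - 5 = -3)
f(a, Y) = sqrt(Y + a)
f(B(-3, 4), 72)*s(35, -2) = sqrt(72 + (6 - 1*4))*(-3) = sqrt(72 + (6 - 4))*(-3) = sqrt(72 + 2)*(-3) = sqrt(74)*(-3) = -3*sqrt(74)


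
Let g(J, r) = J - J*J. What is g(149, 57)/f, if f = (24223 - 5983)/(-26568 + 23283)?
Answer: 1207347/304 ≈ 3971.5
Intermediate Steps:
g(J, r) = J - J²
f = -1216/219 (f = 18240/(-3285) = 18240*(-1/3285) = -1216/219 ≈ -5.5525)
g(149, 57)/f = (149*(1 - 1*149))/(-1216/219) = (149*(1 - 149))*(-219/1216) = (149*(-148))*(-219/1216) = -22052*(-219/1216) = 1207347/304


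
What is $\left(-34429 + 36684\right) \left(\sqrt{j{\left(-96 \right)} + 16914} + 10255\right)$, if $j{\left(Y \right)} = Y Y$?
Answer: $23125025 + 2255 \sqrt{26130} \approx 2.349 \cdot 10^{7}$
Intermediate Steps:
$j{\left(Y \right)} = Y^{2}$
$\left(-34429 + 36684\right) \left(\sqrt{j{\left(-96 \right)} + 16914} + 10255\right) = \left(-34429 + 36684\right) \left(\sqrt{\left(-96\right)^{2} + 16914} + 10255\right) = 2255 \left(\sqrt{9216 + 16914} + 10255\right) = 2255 \left(\sqrt{26130} + 10255\right) = 2255 \left(10255 + \sqrt{26130}\right) = 23125025 + 2255 \sqrt{26130}$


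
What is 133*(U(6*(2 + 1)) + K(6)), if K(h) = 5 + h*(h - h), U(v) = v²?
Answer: 43757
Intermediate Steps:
K(h) = 5 (K(h) = 5 + h*0 = 5 + 0 = 5)
133*(U(6*(2 + 1)) + K(6)) = 133*((6*(2 + 1))² + 5) = 133*((6*3)² + 5) = 133*(18² + 5) = 133*(324 + 5) = 133*329 = 43757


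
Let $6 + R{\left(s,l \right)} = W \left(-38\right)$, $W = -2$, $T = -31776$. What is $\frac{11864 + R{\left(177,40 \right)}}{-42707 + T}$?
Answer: $- \frac{11934}{74483} \approx -0.16022$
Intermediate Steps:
$R{\left(s,l \right)} = 70$ ($R{\left(s,l \right)} = -6 - -76 = -6 + 76 = 70$)
$\frac{11864 + R{\left(177,40 \right)}}{-42707 + T} = \frac{11864 + 70}{-42707 - 31776} = \frac{11934}{-74483} = 11934 \left(- \frac{1}{74483}\right) = - \frac{11934}{74483}$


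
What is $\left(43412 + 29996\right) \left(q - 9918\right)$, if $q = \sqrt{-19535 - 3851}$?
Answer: $-728060544 + 73408 i \sqrt{23386} \approx -7.2806 \cdot 10^{8} + 1.1226 \cdot 10^{7} i$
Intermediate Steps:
$q = i \sqrt{23386}$ ($q = \sqrt{-23386} = i \sqrt{23386} \approx 152.92 i$)
$\left(43412 + 29996\right) \left(q - 9918\right) = \left(43412 + 29996\right) \left(i \sqrt{23386} - 9918\right) = 73408 \left(-9918 + i \sqrt{23386}\right) = -728060544 + 73408 i \sqrt{23386}$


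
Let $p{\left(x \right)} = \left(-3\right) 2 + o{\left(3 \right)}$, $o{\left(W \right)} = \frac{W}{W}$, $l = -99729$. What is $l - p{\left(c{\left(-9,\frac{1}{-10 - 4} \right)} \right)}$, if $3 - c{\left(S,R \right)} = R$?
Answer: $-99724$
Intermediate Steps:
$c{\left(S,R \right)} = 3 - R$
$o{\left(W \right)} = 1$
$p{\left(x \right)} = -5$ ($p{\left(x \right)} = \left(-3\right) 2 + 1 = -6 + 1 = -5$)
$l - p{\left(c{\left(-9,\frac{1}{-10 - 4} \right)} \right)} = -99729 - -5 = -99729 + 5 = -99724$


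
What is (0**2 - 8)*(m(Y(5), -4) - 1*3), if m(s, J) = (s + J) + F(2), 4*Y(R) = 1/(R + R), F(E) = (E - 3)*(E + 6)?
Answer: 599/5 ≈ 119.80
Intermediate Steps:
F(E) = (-3 + E)*(6 + E)
Y(R) = 1/(8*R) (Y(R) = 1/(4*(R + R)) = 1/(4*((2*R))) = (1/(2*R))/4 = 1/(8*R))
m(s, J) = -8 + J + s (m(s, J) = (s + J) + (-18 + 2**2 + 3*2) = (J + s) + (-18 + 4 + 6) = (J + s) - 8 = -8 + J + s)
(0**2 - 8)*(m(Y(5), -4) - 1*3) = (0**2 - 8)*((-8 - 4 + (1/8)/5) - 1*3) = (0 - 8)*((-8 - 4 + (1/8)*(1/5)) - 3) = -8*((-8 - 4 + 1/40) - 3) = -8*(-479/40 - 3) = -8*(-599/40) = 599/5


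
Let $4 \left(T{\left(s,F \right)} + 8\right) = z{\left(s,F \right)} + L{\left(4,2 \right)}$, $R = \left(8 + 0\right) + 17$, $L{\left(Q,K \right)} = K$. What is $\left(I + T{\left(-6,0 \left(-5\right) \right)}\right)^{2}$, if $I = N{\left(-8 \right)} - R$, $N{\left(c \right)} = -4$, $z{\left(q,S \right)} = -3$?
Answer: $\frac{22201}{16} \approx 1387.6$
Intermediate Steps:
$R = 25$ ($R = 8 + 17 = 25$)
$I = -29$ ($I = -4 - 25 = -29$)
$T{\left(s,F \right)} = - \frac{33}{4}$ ($T{\left(s,F \right)} = -8 + \frac{-3 + 2}{4} = -8 + \frac{1}{4} \left(-1\right) = -8 - \frac{1}{4} = - \frac{33}{4}$)
$\left(I + T{\left(-6,0 \left(-5\right) \right)}\right)^{2} = \left(-29 - \frac{33}{4}\right)^{2} = \left(- \frac{149}{4}\right)^{2} = \frac{22201}{16}$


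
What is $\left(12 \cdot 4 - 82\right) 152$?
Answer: $-5168$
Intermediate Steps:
$\left(12 \cdot 4 - 82\right) 152 = \left(48 - 82\right) 152 = \left(-34\right) 152 = -5168$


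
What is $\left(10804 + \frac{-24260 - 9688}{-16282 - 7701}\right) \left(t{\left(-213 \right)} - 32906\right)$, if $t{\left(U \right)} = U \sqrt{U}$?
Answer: $- \frac{8527467489680}{23983} - \frac{55198157640 i \sqrt{213}}{23983} \approx -3.5556 \cdot 10^{8} - 3.359 \cdot 10^{7} i$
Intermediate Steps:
$t{\left(U \right)} = U^{\frac{3}{2}}$
$\left(10804 + \frac{-24260 - 9688}{-16282 - 7701}\right) \left(t{\left(-213 \right)} - 32906\right) = \left(10804 + \frac{-24260 - 9688}{-16282 - 7701}\right) \left(\left(-213\right)^{\frac{3}{2}} - 32906\right) = \left(10804 - \frac{33948}{-23983}\right) \left(- 213 i \sqrt{213} - 32906\right) = \left(10804 - - \frac{33948}{23983}\right) \left(-32906 - 213 i \sqrt{213}\right) = \left(10804 + \frac{33948}{23983}\right) \left(-32906 - 213 i \sqrt{213}\right) = \frac{259146280 \left(-32906 - 213 i \sqrt{213}\right)}{23983} = - \frac{8527467489680}{23983} - \frac{55198157640 i \sqrt{213}}{23983}$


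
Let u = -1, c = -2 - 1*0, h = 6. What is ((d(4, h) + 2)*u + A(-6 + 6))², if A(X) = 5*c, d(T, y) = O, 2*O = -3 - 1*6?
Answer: 225/4 ≈ 56.250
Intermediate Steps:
c = -2 (c = -2 + 0 = -2)
O = -9/2 (O = (-3 - 1*6)/2 = (-3 - 6)/2 = (½)*(-9) = -9/2 ≈ -4.5000)
d(T, y) = -9/2
A(X) = -10 (A(X) = 5*(-2) = -10)
((d(4, h) + 2)*u + A(-6 + 6))² = ((-9/2 + 2)*(-1) - 10)² = (-5/2*(-1) - 10)² = (5/2 - 10)² = (-15/2)² = 225/4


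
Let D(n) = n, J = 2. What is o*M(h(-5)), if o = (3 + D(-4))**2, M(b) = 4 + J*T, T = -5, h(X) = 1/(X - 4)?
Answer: -6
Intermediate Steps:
h(X) = 1/(-4 + X)
M(b) = -6 (M(b) = 4 + 2*(-5) = 4 - 10 = -6)
o = 1 (o = (3 - 4)**2 = (-1)**2 = 1)
o*M(h(-5)) = 1*(-6) = -6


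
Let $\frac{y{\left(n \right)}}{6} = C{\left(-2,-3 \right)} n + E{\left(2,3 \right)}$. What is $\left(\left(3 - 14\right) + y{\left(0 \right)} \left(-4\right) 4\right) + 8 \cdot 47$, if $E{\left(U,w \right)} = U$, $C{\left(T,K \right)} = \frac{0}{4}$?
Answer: $173$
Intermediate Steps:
$C{\left(T,K \right)} = 0$ ($C{\left(T,K \right)} = 0 \cdot \frac{1}{4} = 0$)
$y{\left(n \right)} = 12$ ($y{\left(n \right)} = 6 \left(0 n + 2\right) = 6 \left(0 + 2\right) = 6 \cdot 2 = 12$)
$\left(\left(3 - 14\right) + y{\left(0 \right)} \left(-4\right) 4\right) + 8 \cdot 47 = \left(\left(3 - 14\right) + 12 \left(-4\right) 4\right) + 8 \cdot 47 = \left(-11 - 192\right) + 376 = -203 + 376 = 173$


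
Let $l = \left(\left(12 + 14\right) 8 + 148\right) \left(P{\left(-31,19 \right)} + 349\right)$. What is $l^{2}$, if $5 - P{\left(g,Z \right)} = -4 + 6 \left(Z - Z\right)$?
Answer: $16242992704$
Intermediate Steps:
$P{\left(g,Z \right)} = 9$ ($P{\left(g,Z \right)} = 5 - \left(-4 + 6 \left(Z - Z\right)\right) = 5 - \left(-4 + 6 \cdot 0\right) = 5 - \left(-4 + 0\right) = 5 - -4 = 5 + 4 = 9$)
$l = 127448$ ($l = \left(\left(12 + 14\right) 8 + 148\right) \left(9 + 349\right) = \left(26 \cdot 8 + 148\right) 358 = \left(208 + 148\right) 358 = 356 \cdot 358 = 127448$)
$l^{2} = 127448^{2} = 16242992704$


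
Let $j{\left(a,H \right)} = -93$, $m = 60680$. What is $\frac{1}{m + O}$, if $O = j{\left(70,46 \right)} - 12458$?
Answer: $\frac{1}{48129} \approx 2.0777 \cdot 10^{-5}$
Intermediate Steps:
$O = -12551$ ($O = -93 - 12458 = -12551$)
$\frac{1}{m + O} = \frac{1}{60680 - 12551} = \frac{1}{48129}$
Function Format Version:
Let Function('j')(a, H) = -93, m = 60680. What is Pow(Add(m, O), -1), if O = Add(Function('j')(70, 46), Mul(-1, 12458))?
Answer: Rational(1, 48129) ≈ 2.0777e-5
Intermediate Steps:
O = -12551 (O = Add(-93, Mul(-1, 12458)) = Add(-93, -12458) = -12551)
Pow(Add(m, O), -1) = Pow(Add(60680, -12551), -1) = Pow(48129, -1) = Rational(1, 48129)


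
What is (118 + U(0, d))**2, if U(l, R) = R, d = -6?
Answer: 12544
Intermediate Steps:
(118 + U(0, d))**2 = (118 - 6)**2 = 112**2 = 12544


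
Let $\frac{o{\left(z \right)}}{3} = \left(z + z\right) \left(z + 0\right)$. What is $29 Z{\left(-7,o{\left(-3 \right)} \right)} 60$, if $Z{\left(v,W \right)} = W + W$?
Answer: $187920$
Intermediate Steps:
$o{\left(z \right)} = 6 z^{2}$ ($o{\left(z \right)} = 3 \left(z + z\right) \left(z + 0\right) = 3 \cdot 2 z z = 3 \cdot 2 z^{2} = 6 z^{2}$)
$Z{\left(v,W \right)} = 2 W$
$29 Z{\left(-7,o{\left(-3 \right)} \right)} 60 = 29 \cdot 2 \cdot 6 \left(-3\right)^{2} \cdot 60 = 29 \cdot 2 \cdot 6 \cdot 9 \cdot 60 = 29 \cdot 2 \cdot 54 \cdot 60 = 29 \cdot 108 \cdot 60 = 3132 \cdot 60 = 187920$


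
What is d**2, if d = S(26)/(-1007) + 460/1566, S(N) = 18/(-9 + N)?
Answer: 15392094572176/179671961047329 ≈ 0.085668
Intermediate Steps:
d = 3923276/13404177 (d = (18/(-9 + 26))/(-1007) + 460/1566 = (18/17)*(-1/1007) + 460*(1/1566) = (18*(1/17))*(-1/1007) + 230/783 = (18/17)*(-1/1007) + 230/783 = -18/17119 + 230/783 = 3923276/13404177 ≈ 0.29269)
d**2 = (3923276/13404177)**2 = 15392094572176/179671961047329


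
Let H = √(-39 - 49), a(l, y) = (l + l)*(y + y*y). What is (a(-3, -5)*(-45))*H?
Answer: 10800*I*√22 ≈ 50657.0*I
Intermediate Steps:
a(l, y) = 2*l*(y + y²) (a(l, y) = (2*l)*(y + y²) = 2*l*(y + y²))
H = 2*I*√22 (H = √(-88) = 2*I*√22 ≈ 9.3808*I)
(a(-3, -5)*(-45))*H = ((2*(-3)*(-5)*(1 - 5))*(-45))*(2*I*√22) = ((2*(-3)*(-5)*(-4))*(-45))*(2*I*√22) = (-120*(-45))*(2*I*√22) = 5400*(2*I*√22) = 10800*I*√22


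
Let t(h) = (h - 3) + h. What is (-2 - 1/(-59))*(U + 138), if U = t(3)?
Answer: -16497/59 ≈ -279.61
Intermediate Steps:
t(h) = -3 + 2*h (t(h) = (-3 + h) + h = -3 + 2*h)
U = 3 (U = -3 + 2*3 = -3 + 6 = 3)
(-2 - 1/(-59))*(U + 138) = (-2 - 1/(-59))*(3 + 138) = (-2 - 1*(-1/59))*141 = (-2 + 1/59)*141 = -117/59*141 = -16497/59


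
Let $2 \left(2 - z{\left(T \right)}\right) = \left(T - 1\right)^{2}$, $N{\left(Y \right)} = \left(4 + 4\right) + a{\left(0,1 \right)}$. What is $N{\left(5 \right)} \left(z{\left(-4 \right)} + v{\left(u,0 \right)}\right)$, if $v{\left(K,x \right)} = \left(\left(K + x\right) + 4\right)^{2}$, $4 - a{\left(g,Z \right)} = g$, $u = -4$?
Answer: $-126$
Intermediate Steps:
$a{\left(g,Z \right)} = 4 - g$
$N{\left(Y \right)} = 12$ ($N{\left(Y \right)} = \left(4 + 4\right) + \left(4 - 0\right) = 8 + \left(4 + 0\right) = 8 + 4 = 12$)
$v{\left(K,x \right)} = \left(4 + K + x\right)^{2}$
$z{\left(T \right)} = 2 - \frac{\left(-1 + T\right)^{2}}{2}$ ($z{\left(T \right)} = 2 - \frac{\left(T - 1\right)^{2}}{2} = 2 - \frac{\left(-1 + T\right)^{2}}{2}$)
$N{\left(5 \right)} \left(z{\left(-4 \right)} + v{\left(u,0 \right)}\right) = 12 \left(\left(2 - \frac{\left(-1 - 4\right)^{2}}{2}\right) + \left(4 - 4 + 0\right)^{2}\right) = 12 \left(\left(2 - \frac{\left(-5\right)^{2}}{2}\right) + 0^{2}\right) = 12 \left(\left(2 - \frac{25}{2}\right) + 0\right) = 12 \left(- \frac{21}{2} + 0\right) = 12 \left(- \frac{21}{2}\right) = -126$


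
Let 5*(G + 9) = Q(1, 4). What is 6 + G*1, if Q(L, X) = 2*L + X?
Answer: -9/5 ≈ -1.8000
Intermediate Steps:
Q(L, X) = X + 2*L
G = -39/5 (G = -9 + (4 + 2*1)/5 = -9 + (4 + 2)/5 = -9 + (⅕)*6 = -9 + 6/5 = -39/5 ≈ -7.8000)
6 + G*1 = 6 - 39/5*1 = 6 - 39/5 = -9/5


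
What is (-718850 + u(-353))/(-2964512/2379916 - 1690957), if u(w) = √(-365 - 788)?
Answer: 427700654150/1006084646031 - 594979*I*√1153/1006084646031 ≈ 0.42511 - 2.0081e-5*I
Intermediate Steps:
u(w) = I*√1153 (u(w) = √(-1153) = I*√1153)
(-718850 + u(-353))/(-2964512/2379916 - 1690957) = (-718850 + I*√1153)/(-2964512/2379916 - 1690957) = (-718850 + I*√1153)/(-2964512*1/2379916 - 1690957) = (-718850 + I*√1153)/(-741128/594979 - 1690957) = (-718850 + I*√1153)/(-1006084646031/594979) = (-718850 + I*√1153)*(-594979/1006084646031) = 427700654150/1006084646031 - 594979*I*√1153/1006084646031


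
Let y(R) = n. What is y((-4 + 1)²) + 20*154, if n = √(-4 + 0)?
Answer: 3080 + 2*I ≈ 3080.0 + 2.0*I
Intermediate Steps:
n = 2*I (n = √(-4) = 2*I ≈ 2.0*I)
y(R) = 2*I
y((-4 + 1)²) + 20*154 = 2*I + 20*154 = 2*I + 3080 = 3080 + 2*I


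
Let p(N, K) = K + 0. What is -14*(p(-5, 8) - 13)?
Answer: 70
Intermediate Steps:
p(N, K) = K
-14*(p(-5, 8) - 13) = -14*(8 - 13) = -14*(-5) = 70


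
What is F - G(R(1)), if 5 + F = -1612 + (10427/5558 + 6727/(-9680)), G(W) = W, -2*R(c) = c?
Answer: -43453241533/26900720 ≈ -1615.3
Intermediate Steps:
R(c) = -c/2
F = -43466691893/26900720 (F = -5 + (-1612 + (10427/5558 + 6727/(-9680))) = -5 + (-1612 + (10427*(1/5558) + 6727*(-1/9680))) = -5 + (-1612 + (10427/5558 - 6727/9680)) = -5 + (-1612 + 31772347/26900720) = -5 - 43332188293/26900720 = -43466691893/26900720 ≈ -1615.8)
F - G(R(1)) = -43466691893/26900720 - (-1)/2 = -43466691893/26900720 - 1*(-½) = -43466691893/26900720 + ½ = -43453241533/26900720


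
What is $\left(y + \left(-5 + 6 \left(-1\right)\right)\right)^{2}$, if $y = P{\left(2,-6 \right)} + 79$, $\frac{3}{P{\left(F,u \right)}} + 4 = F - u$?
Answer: $\frac{75625}{16} \approx 4726.6$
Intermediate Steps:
$P{\left(F,u \right)} = \frac{3}{-4 + F - u}$ ($P{\left(F,u \right)} = \frac{3}{-4 + \left(F - u\right)} = \frac{3}{-4 + F - u}$)
$y = \frac{319}{4}$ ($y = - \frac{3}{4 - 6 - 2} + 79 = - \frac{3}{-4} + 79 = \left(-3\right) \left(- \frac{1}{4}\right) + 79 = \frac{3}{4} + 79 = \frac{319}{4} \approx 79.75$)
$\left(y + \left(-5 + 6 \left(-1\right)\right)\right)^{2} = \left(\frac{319}{4} + \left(-5 + 6 \left(-1\right)\right)\right)^{2} = \left(\frac{319}{4} - 11\right)^{2} = \left(\frac{275}{4}\right)^{2} = \frac{75625}{16}$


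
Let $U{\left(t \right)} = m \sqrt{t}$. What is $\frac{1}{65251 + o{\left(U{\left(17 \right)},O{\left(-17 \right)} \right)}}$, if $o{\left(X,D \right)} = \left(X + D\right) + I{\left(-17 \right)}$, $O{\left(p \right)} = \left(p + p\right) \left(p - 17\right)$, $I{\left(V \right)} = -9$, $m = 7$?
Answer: $\frac{66398}{4408693571} - \frac{7 \sqrt{17}}{4408693571} \approx 1.5054 \cdot 10^{-5}$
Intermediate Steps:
$O{\left(p \right)} = 2 p \left(-17 + p\right)$
$U{\left(t \right)} = 7 \sqrt{t}$
$o{\left(X,D \right)} = -9 + D + X$ ($o{\left(X,D \right)} = \left(X + D\right) - 9 = \left(D + X\right) - 9 = -9 + D + X$)
$\frac{1}{65251 + o{\left(U{\left(17 \right)},O{\left(-17 \right)} \right)}} = \frac{1}{65251 + \left(-9 + 2 \left(-17\right) \left(-17 - 17\right) + 7 \sqrt{17}\right)} = \frac{1}{65251 + \left(-9 + 2 \left(-17\right) \left(-34\right) + 7 \sqrt{17}\right)} = \frac{1}{65251 + \left(-9 + 1156 + 7 \sqrt{17}\right)} = \frac{1}{65251 + \left(1147 + 7 \sqrt{17}\right)} = \frac{1}{66398 + 7 \sqrt{17}}$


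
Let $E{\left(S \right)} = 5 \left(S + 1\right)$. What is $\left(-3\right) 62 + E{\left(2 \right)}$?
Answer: $-171$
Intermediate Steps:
$E{\left(S \right)} = 5 + 5 S$ ($E{\left(S \right)} = 5 \left(1 + S\right) = 5 + 5 S$)
$\left(-3\right) 62 + E{\left(2 \right)} = \left(-3\right) 62 + \left(5 + 5 \cdot 2\right) = -186 + \left(5 + 10\right) = -186 + 15 = -171$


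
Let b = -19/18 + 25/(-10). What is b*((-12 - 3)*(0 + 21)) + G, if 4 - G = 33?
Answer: 1091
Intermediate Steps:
b = -32/9 (b = -19*1/18 + 25*(-⅒) = -19/18 - 5/2 = -32/9 ≈ -3.5556)
G = -29 (G = 4 - 1*33 = 4 - 33 = -29)
b*((-12 - 3)*(0 + 21)) + G = -32*(-12 - 3)*(0 + 21)/9 - 29 = -(-160)*21/3 - 29 = -32/9*(-315) - 29 = 1120 - 29 = 1091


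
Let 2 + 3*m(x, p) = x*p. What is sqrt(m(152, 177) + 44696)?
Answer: sqrt(482970)/3 ≈ 231.65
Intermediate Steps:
m(x, p) = -2/3 + p*x/3 (m(x, p) = -2/3 + (x*p)/3 = -2/3 + (p*x)/3 = -2/3 + p*x/3)
sqrt(m(152, 177) + 44696) = sqrt((-2/3 + (1/3)*177*152) + 44696) = sqrt((-2/3 + 8968) + 44696) = sqrt(26902/3 + 44696) = sqrt(160990/3) = sqrt(482970)/3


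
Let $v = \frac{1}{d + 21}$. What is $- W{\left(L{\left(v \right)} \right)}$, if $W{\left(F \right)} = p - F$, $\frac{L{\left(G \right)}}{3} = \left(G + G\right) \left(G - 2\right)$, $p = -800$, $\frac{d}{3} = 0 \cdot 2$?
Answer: $\frac{117518}{147} \approx 799.44$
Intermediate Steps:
$d = 0$ ($d = 3 \cdot 0 \cdot 2 = 3 \cdot 0 = 0$)
$v = \frac{1}{21}$ ($v = \frac{1}{0 + 21} = \frac{1}{21} \approx 0.047619$)
$L{\left(G \right)} = 6 G \left(-2 + G\right)$ ($L{\left(G \right)} = 3 \left(G + G\right) \left(G - 2\right) = 3 \cdot 2 G \left(-2 + G\right) = 6 G \left(-2 + G\right)$)
$W{\left(F \right)} = -800 - F$
$- W{\left(L{\left(v \right)} \right)} = - (-800 - 6 \cdot \frac{1}{21} \left(-2 + \frac{1}{21}\right)) = - (-800 - 6 \cdot \frac{1}{21} \left(- \frac{41}{21}\right)) = - (-800 - - \frac{82}{147}) = - (-800 + \frac{82}{147}) = \left(-1\right) \left(- \frac{117518}{147}\right) = \frac{117518}{147}$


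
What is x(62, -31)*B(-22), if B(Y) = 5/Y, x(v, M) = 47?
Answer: -235/22 ≈ -10.682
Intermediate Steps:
x(62, -31)*B(-22) = 47*(5/(-22)) = 47*(5*(-1/22)) = 47*(-5/22) = -235/22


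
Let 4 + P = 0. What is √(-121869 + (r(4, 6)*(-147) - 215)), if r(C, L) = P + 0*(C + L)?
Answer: 2*I*√30374 ≈ 348.56*I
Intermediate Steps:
P = -4 (P = -4 + 0 = -4)
r(C, L) = -4 (r(C, L) = -4 + 0*(C + L) = -4 + 0 = -4)
√(-121869 + (r(4, 6)*(-147) - 215)) = √(-121869 + (-4*(-147) - 215)) = √(-121869 + (588 - 215)) = √(-121869 + 373) = √(-121496) = 2*I*√30374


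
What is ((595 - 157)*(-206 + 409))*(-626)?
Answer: -55660164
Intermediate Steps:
((595 - 157)*(-206 + 409))*(-626) = (438*203)*(-626) = 88914*(-626) = -55660164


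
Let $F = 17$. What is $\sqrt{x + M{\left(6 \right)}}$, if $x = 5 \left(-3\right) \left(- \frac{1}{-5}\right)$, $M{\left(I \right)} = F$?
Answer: $\sqrt{14} \approx 3.7417$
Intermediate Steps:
$M{\left(I \right)} = 17$
$x = -3$ ($x = - 15 \left(\left(-1\right) \left(- \frac{1}{5}\right)\right) = \left(-15\right) \frac{1}{5} = -3$)
$\sqrt{x + M{\left(6 \right)}} = \sqrt{-3 + 17} = \sqrt{14}$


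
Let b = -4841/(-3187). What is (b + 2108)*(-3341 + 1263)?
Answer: -13970470886/3187 ≈ -4.3836e+6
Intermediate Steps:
b = 4841/3187 (b = -4841*(-1/3187) = 4841/3187 ≈ 1.5190)
(b + 2108)*(-3341 + 1263) = (4841/3187 + 2108)*(-3341 + 1263) = (6723037/3187)*(-2078) = -13970470886/3187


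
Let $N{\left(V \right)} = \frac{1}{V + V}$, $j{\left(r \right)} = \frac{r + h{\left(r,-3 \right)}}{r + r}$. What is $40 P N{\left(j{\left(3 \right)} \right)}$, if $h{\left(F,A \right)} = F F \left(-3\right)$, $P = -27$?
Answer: $135$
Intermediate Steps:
$h{\left(F,A \right)} = - 3 F^{2}$ ($h{\left(F,A \right)} = F^{2} \left(-3\right) = - 3 F^{2}$)
$j{\left(r \right)} = \frac{r - 3 r^{2}}{2 r}$ ($j{\left(r \right)} = \frac{r - 3 r^{2}}{r + r} = \frac{r - 3 r^{2}}{2 r}$)
$N{\left(V \right)} = \frac{1}{2 V}$
$40 P N{\left(j{\left(3 \right)} \right)} = 40 \left(-27\right) \frac{1}{2 \left(\frac{1}{2} - \frac{9}{2}\right)} = - 1080 \frac{1}{2 \left(\frac{1}{2} - \frac{9}{2}\right)} = - 1080 \frac{1}{2 \left(-4\right)} = - 1080 \cdot \frac{1}{2} \left(- \frac{1}{4}\right) = \left(-1080\right) \left(- \frac{1}{8}\right) = 135$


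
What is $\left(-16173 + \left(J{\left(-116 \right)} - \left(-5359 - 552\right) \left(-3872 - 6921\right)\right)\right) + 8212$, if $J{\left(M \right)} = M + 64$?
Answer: $-63805436$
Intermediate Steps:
$J{\left(M \right)} = 64 + M$
$\left(-16173 + \left(J{\left(-116 \right)} - \left(-5359 - 552\right) \left(-3872 - 6921\right)\right)\right) + 8212 = \left(-16173 + \left(\left(64 - 116\right) - \left(-5359 - 552\right) \left(-3872 - 6921\right)\right)\right) + 8212 = \left(-16173 - \left(52 - -63797423\right)\right) + 8212 = \left(-16173 - 63797475\right) + 8212 = -63813648 + 8212 = -63805436$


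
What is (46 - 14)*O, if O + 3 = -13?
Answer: -512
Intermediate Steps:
O = -16 (O = -3 - 13 = -16)
(46 - 14)*O = (46 - 14)*(-16) = 32*(-16) = -512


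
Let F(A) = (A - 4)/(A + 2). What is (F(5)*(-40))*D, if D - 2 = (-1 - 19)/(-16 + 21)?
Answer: 80/7 ≈ 11.429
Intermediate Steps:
F(A) = (-4 + A)/(2 + A)
D = -2 (D = 2 + (-1 - 19)/(-16 + 21) = 2 - 20/5 = 2 - 20*1/5 = 2 - 4 = -2)
(F(5)*(-40))*D = (((-4 + 5)/(2 + 5))*(-40))*(-2) = ((1/7)*(-40))*(-2) = -40/7*(-2) = 80/7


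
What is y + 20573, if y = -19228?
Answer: 1345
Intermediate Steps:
y + 20573 = -19228 + 20573 = 1345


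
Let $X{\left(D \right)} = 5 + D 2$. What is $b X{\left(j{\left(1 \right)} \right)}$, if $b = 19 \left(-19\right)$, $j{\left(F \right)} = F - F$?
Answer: $-1805$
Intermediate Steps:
$j{\left(F \right)} = 0$
$b = -361$
$X{\left(D \right)} = 5 + 2 D$
$b X{\left(j{\left(1 \right)} \right)} = - 361 \left(5 + 2 \cdot 0\right) = - 361 \left(5 + 0\right) = \left(-361\right) 5 = -1805$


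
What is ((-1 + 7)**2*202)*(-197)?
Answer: -1432584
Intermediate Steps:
((-1 + 7)**2*202)*(-197) = (6**2*202)*(-197) = (36*202)*(-197) = 7272*(-197) = -1432584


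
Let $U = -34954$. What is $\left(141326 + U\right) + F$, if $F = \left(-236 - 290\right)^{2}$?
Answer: $383048$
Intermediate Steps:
$F = 276676$ ($F = \left(-526\right)^{2} = 276676$)
$\left(141326 + U\right) + F = \left(141326 - 34954\right) + 276676 = 106372 + 276676 = 383048$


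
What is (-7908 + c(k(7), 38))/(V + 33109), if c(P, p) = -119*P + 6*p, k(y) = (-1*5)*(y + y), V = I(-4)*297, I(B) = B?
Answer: 650/31921 ≈ 0.020363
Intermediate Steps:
V = -1188 (V = -4*297 = -1188)
k(y) = -10*y
(-7908 + c(k(7), 38))/(V + 33109) = (-7908 + (-(-1190)*7 + 6*38))/(-1188 + 33109) = (-7908 + (-119*(-70) + 228))/31921 = (-7908 + (8330 + 228))*(1/31921) = (-7908 + 8558)*(1/31921) = 650*(1/31921) = 650/31921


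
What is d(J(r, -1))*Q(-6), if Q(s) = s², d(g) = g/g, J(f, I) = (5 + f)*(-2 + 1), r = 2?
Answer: 36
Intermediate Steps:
J(f, I) = -5 - f (J(f, I) = (5 + f)*(-1) = -5 - f)
d(g) = 1
d(J(r, -1))*Q(-6) = 1*(-6)² = 1*36 = 36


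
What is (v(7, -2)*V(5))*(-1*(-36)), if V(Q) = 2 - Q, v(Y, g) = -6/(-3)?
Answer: -216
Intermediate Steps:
v(Y, g) = 2 (v(Y, g) = -6*(-⅓) = 2)
(v(7, -2)*V(5))*(-1*(-36)) = (2*(2 - 1*5))*(-1*(-36)) = (2*(2 - 5))*36 = (2*(-3))*36 = -6*36 = -216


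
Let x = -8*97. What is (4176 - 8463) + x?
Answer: -5063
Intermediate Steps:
x = -776
(4176 - 8463) + x = (4176 - 8463) - 776 = -4287 - 776 = -5063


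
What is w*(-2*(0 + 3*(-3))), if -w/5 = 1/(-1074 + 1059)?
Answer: 6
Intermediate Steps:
w = ⅓ (w = -5/(-1074 + 1059) = -5/(-15) = -5*(-1/15) = ⅓ ≈ 0.33333)
w*(-2*(0 + 3*(-3))) = (-2*(0 + 3*(-3)))/3 = (-2*(0 - 9))/3 = (-2*(-9))/3 = (⅓)*18 = 6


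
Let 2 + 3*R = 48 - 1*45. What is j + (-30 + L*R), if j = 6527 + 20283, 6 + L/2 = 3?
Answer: 26778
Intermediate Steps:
L = -6 (L = -12 + 2*3 = -12 + 6 = -6)
R = ⅓ (R = -⅔ + (48 - 1*45)/3 = -⅔ + (48 - 45)/3 = -⅔ + (⅓)*3 = -⅔ + 1 = ⅓ ≈ 0.33333)
j = 26810
j + (-30 + L*R) = 26810 + (-30 - 6*⅓) = 26810 + (-30 - 2) = 26810 - 32 = 26778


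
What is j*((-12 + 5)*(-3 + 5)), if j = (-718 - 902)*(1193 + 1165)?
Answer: 53479440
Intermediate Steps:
j = -3819960 (j = -1620*2358 = -3819960)
j*((-12 + 5)*(-3 + 5)) = -3819960*(-12 + 5)*(-3 + 5) = -(-26739720)*2 = -3819960*(-14) = 53479440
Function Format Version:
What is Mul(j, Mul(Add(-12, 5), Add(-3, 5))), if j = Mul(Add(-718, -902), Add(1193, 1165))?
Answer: 53479440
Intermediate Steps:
j = -3819960 (j = Mul(-1620, 2358) = -3819960)
Mul(j, Mul(Add(-12, 5), Add(-3, 5))) = Mul(-3819960, Mul(Add(-12, 5), Add(-3, 5))) = Mul(-3819960, Mul(-7, 2)) = Mul(-3819960, -14) = 53479440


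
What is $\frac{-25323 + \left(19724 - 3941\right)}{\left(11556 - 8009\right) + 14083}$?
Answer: $- \frac{954}{1763} \approx -0.54112$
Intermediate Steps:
$\frac{-25323 + \left(19724 - 3941\right)}{\left(11556 - 8009\right) + 14083} = \frac{-25323 + \left(19724 - 3941\right)}{3547 + 14083} = \frac{-25323 + 15783}{17630} = \left(-9540\right) \frac{1}{17630} = - \frac{954}{1763}$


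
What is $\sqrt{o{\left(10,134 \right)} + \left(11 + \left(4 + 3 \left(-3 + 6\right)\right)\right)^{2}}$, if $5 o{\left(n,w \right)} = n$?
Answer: $17 \sqrt{2} \approx 24.042$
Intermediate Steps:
$o{\left(n,w \right)} = \frac{n}{5}$
$\sqrt{o{\left(10,134 \right)} + \left(11 + \left(4 + 3 \left(-3 + 6\right)\right)\right)^{2}} = \sqrt{\frac{1}{5} \cdot 10 + \left(11 + \left(4 + 3 \left(-3 + 6\right)\right)\right)^{2}} = \sqrt{2 + \left(11 + \left(4 + 3 \cdot 3\right)\right)^{2}} = \sqrt{2 + \left(11 + \left(4 + 9\right)\right)^{2}} = \sqrt{2 + \left(11 + 13\right)^{2}} = \sqrt{2 + 24^{2}} = \sqrt{2 + 576} = \sqrt{578} = 17 \sqrt{2}$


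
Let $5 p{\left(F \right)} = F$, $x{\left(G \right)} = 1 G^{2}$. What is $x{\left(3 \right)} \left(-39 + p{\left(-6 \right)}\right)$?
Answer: $- \frac{1809}{5} \approx -361.8$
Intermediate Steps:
$x{\left(G \right)} = G^{2}$
$p{\left(F \right)} = \frac{F}{5}$
$x{\left(3 \right)} \left(-39 + p{\left(-6 \right)}\right) = 3^{2} \left(-39 + \frac{1}{5} \left(-6\right)\right) = 9 \left(-39 - \frac{6}{5}\right) = 9 \left(- \frac{201}{5}\right) = - \frac{1809}{5}$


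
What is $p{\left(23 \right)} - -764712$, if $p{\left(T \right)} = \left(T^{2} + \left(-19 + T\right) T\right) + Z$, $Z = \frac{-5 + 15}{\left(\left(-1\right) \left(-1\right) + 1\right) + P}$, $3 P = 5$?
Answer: $\frac{8418693}{11} \approx 7.6534 \cdot 10^{5}$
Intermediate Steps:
$P = \frac{5}{3}$ ($P = \frac{1}{3} \cdot 5 = \frac{5}{3} \approx 1.6667$)
$Z = \frac{30}{11}$ ($Z = \frac{-5 + 15}{\left(\left(-1\right) \left(-1\right) + 1\right) + \frac{5}{3}} = \frac{10}{\left(1 + 1\right) + \frac{5}{3}} = \frac{10}{2 + \frac{5}{3}} = \frac{10}{\frac{11}{3}} = 10 \cdot \frac{3}{11} = \frac{30}{11} \approx 2.7273$)
$p{\left(T \right)} = \frac{30}{11} + T^{2} + T \left(-19 + T\right)$ ($p{\left(T \right)} = \left(T^{2} + \left(-19 + T\right) T\right) + \frac{30}{11} = \left(T^{2} + T \left(-19 + T\right)\right) + \frac{30}{11} = \frac{30}{11} + T^{2} + T \left(-19 + T\right)$)
$p{\left(23 \right)} - -764712 = \left(\frac{30}{11} - 437 + 2 \cdot 23^{2}\right) - -764712 = \left(\frac{30}{11} - 437 + 2 \cdot 529\right) + 764712 = \left(\frac{30}{11} - 437 + 1058\right) + 764712 = \frac{6861}{11} + 764712 = \frac{8418693}{11}$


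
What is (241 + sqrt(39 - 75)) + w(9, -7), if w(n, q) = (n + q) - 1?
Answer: 242 + 6*I ≈ 242.0 + 6.0*I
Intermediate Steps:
w(n, q) = -1 + n + q
(241 + sqrt(39 - 75)) + w(9, -7) = (241 + sqrt(39 - 75)) + (-1 + 9 - 7) = (241 + sqrt(-36)) + 1 = (241 + 6*I) + 1 = 242 + 6*I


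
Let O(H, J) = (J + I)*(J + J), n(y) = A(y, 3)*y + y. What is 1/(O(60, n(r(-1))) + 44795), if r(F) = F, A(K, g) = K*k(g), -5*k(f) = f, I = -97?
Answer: 25/1127763 ≈ 2.2168e-5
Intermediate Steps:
k(f) = -f/5
A(K, g) = -K*g/5 (A(K, g) = K*(-g/5) = -K*g/5)
n(y) = y - 3*y²/5 (n(y) = (-⅕*y*3)*y + y = (-3*y/5)*y + y = -3*y²/5 + y = y - 3*y²/5)
O(H, J) = 2*J*(-97 + J) (O(H, J) = (J - 97)*(J + J) = (-97 + J)*(2*J) = 2*J*(-97 + J))
1/(O(60, n(r(-1))) + 44795) = 1/(2*((⅕)*(-1)*(5 - 3*(-1)))*(-97 + (⅕)*(-1)*(5 - 3*(-1))) + 44795) = 1/(2*((⅕)*(-1)*(5 + 3))*(-97 + (⅕)*(-1)*(5 + 3)) + 44795) = 1/(2*((⅕)*(-1)*8)*(-97 + (⅕)*(-1)*8) + 44795) = 1/(2*(-8/5)*(-97 - 8/5) + 44795) = 1/(2*(-8/5)*(-493/5) + 44795) = 1/(7888/25 + 44795) = 1/(1127763/25) = 25/1127763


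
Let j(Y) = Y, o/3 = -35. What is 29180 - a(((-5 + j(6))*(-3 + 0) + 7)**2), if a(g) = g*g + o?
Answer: 29029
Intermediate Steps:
o = -105 (o = 3*(-35) = -105)
a(g) = -105 + g**2 (a(g) = g*g - 105 = g**2 - 105 = -105 + g**2)
29180 - a(((-5 + j(6))*(-3 + 0) + 7)**2) = 29180 - (-105 + (((-5 + 6)*(-3 + 0) + 7)**2)**2) = 29180 - (-105 + ((1*(-3) + 7)**2)**2) = 29180 - (-105 + ((-3 + 7)**2)**2) = 29180 - (-105 + (4**2)**2) = 29180 - (-105 + 16**2) = 29180 - (-105 + 256) = 29180 - 1*151 = 29180 - 151 = 29029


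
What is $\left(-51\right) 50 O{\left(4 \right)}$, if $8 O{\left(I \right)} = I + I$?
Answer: $-2550$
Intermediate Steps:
$O{\left(I \right)} = \frac{I}{4}$ ($O{\left(I \right)} = \frac{I + I}{8} = \frac{2 I}{8} = \frac{I}{4}$)
$\left(-51\right) 50 O{\left(4 \right)} = \left(-51\right) 50 \cdot \frac{1}{4} \cdot 4 = \left(-2550\right) 1 = -2550$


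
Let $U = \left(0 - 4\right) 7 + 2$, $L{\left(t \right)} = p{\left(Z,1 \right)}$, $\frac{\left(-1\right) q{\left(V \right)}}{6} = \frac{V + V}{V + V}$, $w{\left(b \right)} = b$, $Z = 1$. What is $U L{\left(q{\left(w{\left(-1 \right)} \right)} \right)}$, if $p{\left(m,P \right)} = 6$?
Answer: $-156$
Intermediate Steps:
$q{\left(V \right)} = -6$ ($q{\left(V \right)} = - 6 \frac{V + V}{V + V} = - 6 \frac{2 V}{2 V} = - 6 \cdot 2 V \frac{1}{2 V} = \left(-6\right) 1 = -6$)
$L{\left(t \right)} = 6$
$U = -26$ ($U = \left(-4\right) 7 + 2 = -28 + 2 = -26$)
$U L{\left(q{\left(w{\left(-1 \right)} \right)} \right)} = \left(-26\right) 6 = -156$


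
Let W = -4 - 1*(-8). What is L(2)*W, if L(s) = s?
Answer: 8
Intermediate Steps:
W = 4 (W = -4 + 8 = 4)
L(2)*W = 2*4 = 8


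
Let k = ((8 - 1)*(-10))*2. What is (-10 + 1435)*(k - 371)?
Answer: -728175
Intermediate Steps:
k = -140 (k = (7*(-10))*2 = -70*2 = -140)
(-10 + 1435)*(k - 371) = (-10 + 1435)*(-140 - 371) = 1425*(-511) = -728175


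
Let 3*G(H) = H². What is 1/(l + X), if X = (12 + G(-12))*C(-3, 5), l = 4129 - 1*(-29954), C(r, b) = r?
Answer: 1/33903 ≈ 2.9496e-5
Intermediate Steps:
l = 34083 (l = 4129 + 29954 = 34083)
G(H) = H²/3
X = -180 (X = (12 + (⅓)*(-12)²)*(-3) = (12 + (⅓)*144)*(-3) = (12 + 48)*(-3) = 60*(-3) = -180)
1/(l + X) = 1/(34083 - 180) = 1/33903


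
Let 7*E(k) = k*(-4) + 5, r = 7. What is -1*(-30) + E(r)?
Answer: 187/7 ≈ 26.714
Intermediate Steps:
E(k) = 5/7 - 4*k/7 (E(k) = (k*(-4) + 5)/7 = (-4*k + 5)/7 = (5 - 4*k)/7 = 5/7 - 4*k/7)
-1*(-30) + E(r) = -1*(-30) + (5/7 - 4/7*7) = 30 + (5/7 - 4) = 30 - 23/7 = 187/7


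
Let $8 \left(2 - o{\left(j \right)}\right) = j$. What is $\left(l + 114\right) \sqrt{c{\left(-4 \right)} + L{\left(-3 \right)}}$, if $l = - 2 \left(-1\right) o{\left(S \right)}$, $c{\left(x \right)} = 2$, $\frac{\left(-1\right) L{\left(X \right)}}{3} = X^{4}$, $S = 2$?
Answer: $\frac{235 i \sqrt{241}}{2} \approx 1824.1 i$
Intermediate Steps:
$o{\left(j \right)} = 2 - \frac{j}{8}$
$L{\left(X \right)} = - 3 X^{4}$
$l = \frac{7}{2}$ ($l = - 2 \left(-1\right) \left(2 - \frac{1}{4}\right) = - \left(-2\right) \left(2 - \frac{1}{4}\right) = - \frac{\left(-2\right) 7}{4} = \left(-1\right) \left(- \frac{7}{2}\right) = \frac{7}{2} \approx 3.5$)
$\left(l + 114\right) \sqrt{c{\left(-4 \right)} + L{\left(-3 \right)}} = \left(\frac{7}{2} + 114\right) \sqrt{2 - 3 \left(-3\right)^{4}} = \frac{235 \sqrt{2 - 243}}{2} = \frac{235 \sqrt{-241}}{2} = \frac{235 i \sqrt{241}}{2}$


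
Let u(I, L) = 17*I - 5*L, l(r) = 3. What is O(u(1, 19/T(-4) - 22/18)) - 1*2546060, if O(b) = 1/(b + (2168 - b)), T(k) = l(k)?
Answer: -5519858079/2168 ≈ -2.5461e+6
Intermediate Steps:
T(k) = 3
u(I, L) = -5*L + 17*I
O(b) = 1/2168
O(u(1, 19/T(-4) - 22/18)) - 1*2546060 = 1/2168 - 1*2546060 = 1/2168 - 2546060 = -5519858079/2168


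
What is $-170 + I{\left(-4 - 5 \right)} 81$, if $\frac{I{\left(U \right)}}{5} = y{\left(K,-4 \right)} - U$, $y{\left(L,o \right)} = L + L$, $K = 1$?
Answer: $4285$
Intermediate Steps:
$y{\left(L,o \right)} = 2 L$
$I{\left(U \right)} = 10 - 5 U$ ($I{\left(U \right)} = 5 \left(2 \cdot 1 - U\right) = 5 \left(2 - U\right) = 10 - 5 U$)
$-170 + I{\left(-4 - 5 \right)} 81 = -170 + \left(10 - 5 \left(-4 - 5\right)\right) 81 = -170 + \left(10 - -45\right) 81 = -170 + \left(10 + 45\right) 81 = -170 + 55 \cdot 81 = -170 + 4455 = 4285$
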